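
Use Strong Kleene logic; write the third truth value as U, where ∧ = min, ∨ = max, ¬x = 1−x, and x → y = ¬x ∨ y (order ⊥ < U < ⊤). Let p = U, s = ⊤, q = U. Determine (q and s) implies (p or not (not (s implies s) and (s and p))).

⊤

q and s = U and ⊤ = U
s implies s = ⊤ implies ⊤ = ⊤
not (s implies s) = not ⊤ = ⊥
s and p = ⊤ and U = U
not (s implies s) and (s and p) = ⊥ and U = ⊥
not (not (s implies s) and (s and p)) = not ⊥ = ⊤
p or not (not (s implies s) and (s and p)) = U or ⊤ = ⊤
(q and s) implies (p or not (not (s implies s) and (s and p))) = U implies ⊤ = ⊤  [not U or ⊤]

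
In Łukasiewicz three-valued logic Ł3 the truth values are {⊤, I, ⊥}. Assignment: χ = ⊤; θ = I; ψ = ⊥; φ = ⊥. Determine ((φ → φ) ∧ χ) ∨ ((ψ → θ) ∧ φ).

⊤

φ → φ = ⊥ → ⊥ = ⊤
(φ → φ) ∧ χ = ⊤ ∧ ⊤ = ⊤
ψ → θ = ⊥ → I = ⊤  [min(1, 1−0+½)]
(ψ → θ) ∧ φ = ⊤ ∧ ⊥ = ⊥
((φ → φ) ∧ χ) ∨ ((ψ → θ) ∧ φ) = ⊤ ∨ ⊥ = ⊤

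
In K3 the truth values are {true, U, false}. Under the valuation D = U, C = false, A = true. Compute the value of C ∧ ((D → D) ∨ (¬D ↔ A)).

false

D → D = U → U = U
¬D = ¬U = U
¬D ↔ A = U ↔ true = U
(D → D) ∨ (¬D ↔ A) = U ∨ U = U
C ∧ ((D → D) ∨ (¬D ↔ A)) = false ∧ U = false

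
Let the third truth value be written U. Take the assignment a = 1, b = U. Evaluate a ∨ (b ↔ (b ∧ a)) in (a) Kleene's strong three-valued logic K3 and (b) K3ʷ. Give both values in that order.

1; U

In Kleene's strong three-valued logic K3: b ∧ a = U ∧ 1 = U
b ↔ (b ∧ a) = U ↔ U = U
a ∨ (b ↔ (b ∧ a)) = 1 ∨ U = 1
In K3ʷ: b ∧ a = U ∧ 1 = U
b ↔ (b ∧ a) = U ↔ U = U
a ∨ (b ↔ (b ∧ a)) = 1 ∨ U = U
They differ because Kleene's strong three-valued logic K3 and K3ʷ treat U differently under the binary connectives.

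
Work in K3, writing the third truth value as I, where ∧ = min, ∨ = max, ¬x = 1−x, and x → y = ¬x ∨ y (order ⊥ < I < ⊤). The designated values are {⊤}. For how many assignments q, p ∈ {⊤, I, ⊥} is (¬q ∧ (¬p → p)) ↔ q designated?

Designated under: (q=⊥, p=⊥).

1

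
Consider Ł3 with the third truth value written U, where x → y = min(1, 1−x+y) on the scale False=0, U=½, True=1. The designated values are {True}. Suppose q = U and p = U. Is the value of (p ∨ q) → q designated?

p ∨ q = U ∨ U = U
(p ∨ q) → q = U → U = True  [min(1, 1−½+½)]
True ∈ {True}.

Yes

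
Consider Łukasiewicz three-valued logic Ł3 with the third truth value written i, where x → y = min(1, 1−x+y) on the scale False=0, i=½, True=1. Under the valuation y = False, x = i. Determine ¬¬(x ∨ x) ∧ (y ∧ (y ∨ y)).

x ∨ x = i ∨ i = i
¬(x ∨ x) = ¬i = i
¬¬(x ∨ x) = ¬i = i
y ∨ y = False ∨ False = False
y ∧ (y ∨ y) = False ∧ False = False
¬¬(x ∨ x) ∧ (y ∧ (y ∨ y)) = i ∧ False = False

False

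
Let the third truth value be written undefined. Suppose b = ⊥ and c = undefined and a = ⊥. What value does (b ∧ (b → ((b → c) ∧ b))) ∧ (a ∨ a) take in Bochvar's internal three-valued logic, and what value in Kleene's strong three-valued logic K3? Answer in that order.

undefined; ⊥

In Bochvar's internal three-valued logic: b → c = ⊥ → undefined = undefined
(b → c) ∧ b = undefined ∧ ⊥ = undefined
b → ((b → c) ∧ b) = ⊥ → undefined = undefined
b ∧ (b → ((b → c) ∧ b)) = ⊥ ∧ undefined = undefined
a ∨ a = ⊥ ∨ ⊥ = ⊥
(b ∧ (b → ((b → c) ∧ b))) ∧ (a ∨ a) = undefined ∧ ⊥ = undefined
In Kleene's strong three-valued logic K3: b → c = ⊥ → undefined = ⊤
(b → c) ∧ b = ⊤ ∧ ⊥ = ⊥
b → ((b → c) ∧ b) = ⊥ → ⊥ = ⊤
b ∧ (b → ((b → c) ∧ b)) = ⊥ ∧ ⊤ = ⊥
a ∨ a = ⊥ ∨ ⊥ = ⊥
(b ∧ (b → ((b → c) ∧ b))) ∧ (a ∨ a) = ⊥ ∧ ⊥ = ⊥
They differ because Bochvar's internal three-valued logic and Kleene's strong three-valued logic K3 treat undefined differently under the binary connectives.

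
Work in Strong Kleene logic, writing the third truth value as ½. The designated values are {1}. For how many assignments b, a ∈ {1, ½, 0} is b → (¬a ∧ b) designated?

Designated under: (b=1, a=0); (b=0, a=1); (b=0, a=½); (b=0, a=0).

4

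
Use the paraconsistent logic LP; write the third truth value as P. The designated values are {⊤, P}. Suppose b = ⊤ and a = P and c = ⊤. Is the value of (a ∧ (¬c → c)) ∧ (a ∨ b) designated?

¬c = ¬⊤ = ⊥
¬c → c = ⊥ → ⊤ = ⊤
a ∧ (¬c → c) = P ∧ ⊤ = P
a ∨ b = P ∨ ⊤ = ⊤
(a ∧ (¬c → c)) ∧ (a ∨ b) = P ∧ ⊤ = P
P ∈ {⊤, P}.

Yes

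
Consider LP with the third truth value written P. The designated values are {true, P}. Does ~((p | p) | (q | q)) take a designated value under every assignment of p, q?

Countermodel: p=true, q=true gives false, which is not designated.

No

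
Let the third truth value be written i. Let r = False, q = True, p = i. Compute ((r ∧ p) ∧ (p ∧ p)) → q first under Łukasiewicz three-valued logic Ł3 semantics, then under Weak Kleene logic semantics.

True; i

In Łukasiewicz three-valued logic Ł3: r ∧ p = False ∧ i = False
p ∧ p = i ∧ i = i
(r ∧ p) ∧ (p ∧ p) = False ∧ i = False
((r ∧ p) ∧ (p ∧ p)) → q = False → True = True
In Weak Kleene logic: r ∧ p = False ∧ i = i
p ∧ p = i ∧ i = i
(r ∧ p) ∧ (p ∧ p) = i ∧ i = i
((r ∧ p) ∧ (p ∧ p)) → q = i → True = i
They differ because Łukasiewicz three-valued logic Ł3 and Weak Kleene logic treat i differently under the binary connectives.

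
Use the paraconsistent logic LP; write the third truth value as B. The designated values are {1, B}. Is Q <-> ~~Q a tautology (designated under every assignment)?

Yes

Every assignment of Q over {1, B, 0} gives a value in {1, B}.
In particular, with Q=B: Q <-> ~~Q = B.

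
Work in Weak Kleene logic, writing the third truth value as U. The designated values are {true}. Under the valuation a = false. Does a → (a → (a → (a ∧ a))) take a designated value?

a ∧ a = false ∧ false = false
a → (a ∧ a) = false → false = true
a → (a → (a ∧ a)) = false → true = true
a → (a → (a → (a ∧ a))) = false → true = true
true ∈ {true}.

Yes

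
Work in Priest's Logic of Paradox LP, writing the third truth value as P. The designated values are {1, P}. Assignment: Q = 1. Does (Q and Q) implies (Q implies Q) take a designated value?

Q and Q = 1 and 1 = 1
Q implies Q = 1 implies 1 = 1
(Q and Q) implies (Q implies Q) = 1 implies 1 = 1
1 ∈ {1, P}.

Yes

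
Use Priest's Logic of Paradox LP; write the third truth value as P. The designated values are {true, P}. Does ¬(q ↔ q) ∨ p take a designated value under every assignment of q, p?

No

Countermodel: q=true, p=false gives false, which is not designated.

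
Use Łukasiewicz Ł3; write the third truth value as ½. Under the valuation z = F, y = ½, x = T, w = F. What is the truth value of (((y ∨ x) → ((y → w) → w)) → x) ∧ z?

F

y ∨ x = ½ ∨ T = T
y → w = ½ → F = ½  [min(1, 1−½+0)]
(y → w) → w = ½ → F = ½
(y ∨ x) → ((y → w) → w) = T → ½ = ½
((y ∨ x) → ((y → w) → w)) → x = ½ → T = T
(((y ∨ x) → ((y → w) → w)) → x) ∧ z = T ∧ F = F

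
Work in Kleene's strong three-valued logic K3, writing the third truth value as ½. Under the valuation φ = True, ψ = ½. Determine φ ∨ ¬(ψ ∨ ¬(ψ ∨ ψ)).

True

ψ ∨ ψ = ½ ∨ ½ = ½
¬(ψ ∨ ψ) = ¬½ = ½
ψ ∨ ¬(ψ ∨ ψ) = ½ ∨ ½ = ½
¬(ψ ∨ ¬(ψ ∨ ψ)) = ¬½ = ½
φ ∨ ¬(ψ ∨ ¬(ψ ∨ ψ)) = True ∨ ½ = True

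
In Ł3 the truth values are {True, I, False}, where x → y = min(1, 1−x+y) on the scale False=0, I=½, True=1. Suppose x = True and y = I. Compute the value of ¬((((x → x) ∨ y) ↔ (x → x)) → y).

x → x = True → True = True
(x → x) ∨ y = True ∨ I = True
x → x = True → True = True
((x → x) ∨ y) ↔ (x → x) = True ↔ True = True
(((x → x) ∨ y) ↔ (x → x)) → y = True → I = I
¬((((x → x) ∨ y) ↔ (x → x)) → y) = ¬I = I

I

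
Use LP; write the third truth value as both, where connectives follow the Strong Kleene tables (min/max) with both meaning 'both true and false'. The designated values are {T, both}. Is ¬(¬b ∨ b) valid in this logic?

No

Countermodel: b=T gives F, which is not designated.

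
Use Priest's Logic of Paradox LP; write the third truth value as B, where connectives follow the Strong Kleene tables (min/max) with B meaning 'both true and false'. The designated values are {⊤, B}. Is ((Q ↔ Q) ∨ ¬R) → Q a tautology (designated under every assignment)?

No

Countermodel: Q=⊥, R=⊤ gives ⊥, which is not designated.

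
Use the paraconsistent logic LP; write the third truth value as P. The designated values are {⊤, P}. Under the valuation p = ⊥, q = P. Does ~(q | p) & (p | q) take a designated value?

q | p = P | ⊥ = P
~(q | p) = ~P = P
p | q = ⊥ | P = P
~(q | p) & (p | q) = P & P = P
P ∈ {⊤, P}.

Yes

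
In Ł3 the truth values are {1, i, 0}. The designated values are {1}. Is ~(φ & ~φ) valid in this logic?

Countermodel: φ=i gives i, which is not designated.

No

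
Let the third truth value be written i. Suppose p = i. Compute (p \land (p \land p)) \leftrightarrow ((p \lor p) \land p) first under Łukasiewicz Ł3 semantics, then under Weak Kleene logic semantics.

True; i

In Łukasiewicz Ł3: p \land p = i \land i = i
p \land (p \land p) = i \land i = i
p \lor p = i \lor i = i
(p \lor p) \land p = i \land i = i
(p \land (p \land p)) \leftrightarrow ((p \lor p) \land p) = i \leftrightarrow i = True  [1 − |½−½|]
In Weak Kleene logic: p \land p = i \land i = i
p \land (p \land p) = i \land i = i
p \lor p = i \lor i = i
(p \lor p) \land p = i \land i = i
(p \land (p \land p)) \leftrightarrow ((p \lor p) \land p) = i \leftrightarrow i = i
They differ because Łukasiewicz Ł3 and Weak Kleene logic treat i differently under the binary connectives.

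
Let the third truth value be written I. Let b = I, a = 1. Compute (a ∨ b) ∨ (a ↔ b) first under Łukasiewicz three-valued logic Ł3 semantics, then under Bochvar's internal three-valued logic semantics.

1; I

In Łukasiewicz three-valued logic Ł3: a ∨ b = 1 ∨ I = 1
a ↔ b = 1 ↔ I = I
(a ∨ b) ∨ (a ↔ b) = 1 ∨ I = 1
In Bochvar's internal three-valued logic: a ∨ b = 1 ∨ I = I
a ↔ b = 1 ↔ I = I
(a ∨ b) ∨ (a ↔ b) = I ∨ I = I
They differ because Łukasiewicz three-valued logic Ł3 and Bochvar's internal three-valued logic treat I differently under the binary connectives.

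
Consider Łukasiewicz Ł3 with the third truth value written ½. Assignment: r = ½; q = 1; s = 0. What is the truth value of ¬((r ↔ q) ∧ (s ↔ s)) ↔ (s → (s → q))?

r ↔ q = ½ ↔ 1 = ½
s ↔ s = 0 ↔ 0 = 1
(r ↔ q) ∧ (s ↔ s) = ½ ∧ 1 = ½
¬((r ↔ q) ∧ (s ↔ s)) = ¬½ = ½
s → q = 0 → 1 = 1
s → (s → q) = 0 → 1 = 1
¬((r ↔ q) ∧ (s ↔ s)) ↔ (s → (s → q)) = ½ ↔ 1 = ½

½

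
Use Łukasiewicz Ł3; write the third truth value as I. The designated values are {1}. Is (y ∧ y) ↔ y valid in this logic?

Every assignment of y over {1, I, 0} gives a value in {1}.
In particular, with y=I: (y ∧ y) ↔ y = 1.

Yes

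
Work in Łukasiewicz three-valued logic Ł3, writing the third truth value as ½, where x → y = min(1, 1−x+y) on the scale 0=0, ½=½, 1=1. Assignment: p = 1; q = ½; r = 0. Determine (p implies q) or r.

p implies q = 1 implies ½ = ½  [min(1, 1−1+½)]
(p implies q) or r = ½ or 0 = ½

½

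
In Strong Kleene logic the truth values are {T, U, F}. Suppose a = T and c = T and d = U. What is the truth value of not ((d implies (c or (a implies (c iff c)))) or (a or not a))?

F

c iff c = T iff T = T
a implies (c iff c) = T implies T = T
c or (a implies (c iff c)) = T or T = T
d implies (c or (a implies (c iff c))) = U implies T = T  [not U or T]
not a = not T = F
a or not a = T or F = T
(d implies (c or (a implies (c iff c)))) or (a or not a) = T or T = T
not ((d implies (c or (a implies (c iff c)))) or (a or not a)) = not T = F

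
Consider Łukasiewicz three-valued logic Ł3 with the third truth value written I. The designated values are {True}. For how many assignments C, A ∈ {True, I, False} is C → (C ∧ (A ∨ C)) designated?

Of the 9 assignments, 9 give a value in {True}.

9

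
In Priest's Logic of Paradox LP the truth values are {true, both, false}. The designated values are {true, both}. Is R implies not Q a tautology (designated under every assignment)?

Countermodel: R=true, Q=true gives false, which is not designated.

No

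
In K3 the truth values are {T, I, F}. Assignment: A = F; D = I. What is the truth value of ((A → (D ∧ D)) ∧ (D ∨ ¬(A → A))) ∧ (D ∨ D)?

D ∧ D = I ∧ I = I
A → (D ∧ D) = F → I = T
A → A = F → F = T
¬(A → A) = ¬T = F
D ∨ ¬(A → A) = I ∨ F = I
(A → (D ∧ D)) ∧ (D ∨ ¬(A → A)) = T ∧ I = I
D ∨ D = I ∨ I = I
((A → (D ∧ D)) ∧ (D ∨ ¬(A → A))) ∧ (D ∨ D) = I ∧ I = I

I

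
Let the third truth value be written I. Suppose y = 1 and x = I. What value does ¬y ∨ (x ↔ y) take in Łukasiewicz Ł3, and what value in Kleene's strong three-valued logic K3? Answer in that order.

I; I

In Łukasiewicz Ł3: ¬y = ¬1 = 0
x ↔ y = I ↔ 1 = I  [1 − |½−1|]
¬y ∨ (x ↔ y) = 0 ∨ I = I
In Kleene's strong three-valued logic K3: ¬y = ¬1 = 0
x ↔ y = I ↔ 1 = I
¬y ∨ (x ↔ y) = 0 ∨ I = I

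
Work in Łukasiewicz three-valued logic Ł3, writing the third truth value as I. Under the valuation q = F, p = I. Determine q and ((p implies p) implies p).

p implies p = I implies I = T  [min(1, 1−½+½)]
(p implies p) implies p = T implies I = I
q and ((p implies p) implies p) = F and I = F

F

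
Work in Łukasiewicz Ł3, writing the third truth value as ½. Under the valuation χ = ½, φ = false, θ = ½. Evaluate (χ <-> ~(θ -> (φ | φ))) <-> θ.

φ | φ = false | false = false
θ -> (φ | φ) = ½ -> false = ½  [min(1, 1−½+0)]
~(θ -> (φ | φ)) = ~½ = ½
χ <-> ~(θ -> (φ | φ)) = ½ <-> ½ = true
(χ <-> ~(θ -> (φ | φ))) <-> θ = true <-> ½ = ½

½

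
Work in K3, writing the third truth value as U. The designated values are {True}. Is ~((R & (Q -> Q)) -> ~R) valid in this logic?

Countermodel: R=True, Q=U gives U, which is not designated.

No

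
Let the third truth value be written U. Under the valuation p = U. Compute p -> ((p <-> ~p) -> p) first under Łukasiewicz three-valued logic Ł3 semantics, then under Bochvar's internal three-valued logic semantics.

In Łukasiewicz three-valued logic Ł3: ~p = ~U = U
p <-> ~p = U <-> U = true
(p <-> ~p) -> p = true -> U = U
p -> ((p <-> ~p) -> p) = U -> U = true
In Bochvar's internal three-valued logic: ~p = ~U = U
p <-> ~p = U <-> U = U
(p <-> ~p) -> p = U -> U = U  [any arg is the third value ⇒ result is the third value]
p -> ((p <-> ~p) -> p) = U -> U = U
They differ because Łukasiewicz three-valued logic Ł3 and Bochvar's internal three-valued logic treat U differently under the binary connectives.

true; U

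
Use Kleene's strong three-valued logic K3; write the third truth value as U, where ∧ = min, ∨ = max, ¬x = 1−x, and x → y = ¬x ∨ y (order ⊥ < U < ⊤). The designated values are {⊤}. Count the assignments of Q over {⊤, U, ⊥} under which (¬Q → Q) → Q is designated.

2

Q=⊤: ⊤ ✓
Q=U: U ·
Q=⊥: ⊤ ✓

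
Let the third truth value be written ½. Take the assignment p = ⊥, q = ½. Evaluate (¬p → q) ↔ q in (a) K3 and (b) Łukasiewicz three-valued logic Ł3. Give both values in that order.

½; ⊤

In K3: ¬p = ¬⊥ = ⊤
¬p → q = ⊤ → ½ = ½  [¬⊤ ∨ ½]
(¬p → q) ↔ q = ½ ↔ ½ = ½
In Łukasiewicz three-valued logic Ł3: ¬p = ¬⊥ = ⊤
¬p → q = ⊤ → ½ = ½  [min(1, 1−1+½)]
(¬p → q) ↔ q = ½ ↔ ½ = ⊤
They differ because K3 and Łukasiewicz three-valued logic Ł3 treat ½ differently under implication.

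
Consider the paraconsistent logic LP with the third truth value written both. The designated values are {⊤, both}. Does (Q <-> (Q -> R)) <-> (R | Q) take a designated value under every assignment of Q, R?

No

Countermodel: Q=⊤, R=⊥ gives ⊥, which is not designated.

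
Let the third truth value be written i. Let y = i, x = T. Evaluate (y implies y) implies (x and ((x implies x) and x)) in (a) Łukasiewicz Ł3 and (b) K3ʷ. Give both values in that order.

T; i

In Łukasiewicz Ł3: y implies y = i implies i = T  [min(1, 1−½+½)]
x implies x = T implies T = T
(x implies x) and x = T and T = T
x and ((x implies x) and x) = T and T = T
(y implies y) implies (x and ((x implies x) and x)) = T implies T = T
In K3ʷ: y implies y = i implies i = i  [any arg is the third value ⇒ result is the third value]
x implies x = T implies T = T
(x implies x) and x = T and T = T
x and ((x implies x) and x) = T and T = T
(y implies y) implies (x and ((x implies x) and x)) = i implies T = i
They differ because Łukasiewicz Ł3 and K3ʷ treat i differently under the binary connectives.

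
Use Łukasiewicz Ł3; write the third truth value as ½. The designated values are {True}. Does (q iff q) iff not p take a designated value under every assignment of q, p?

Countermodel: q=True, p=True gives False, which is not designated.

No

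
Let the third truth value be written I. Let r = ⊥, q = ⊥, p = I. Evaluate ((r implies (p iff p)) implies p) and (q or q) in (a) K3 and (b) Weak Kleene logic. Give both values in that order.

⊥; I

In K3: p iff p = I iff I = I
r implies (p iff p) = ⊥ implies I = ⊤  [not ⊥ or I]
(r implies (p iff p)) implies p = ⊤ implies I = I
q or q = ⊥ or ⊥ = ⊥
((r implies (p iff p)) implies p) and (q or q) = I and ⊥ = ⊥
In Weak Kleene logic: p iff p = I iff I = I
r implies (p iff p) = ⊥ implies I = I  [any arg is the third value ⇒ result is the third value]
(r implies (p iff p)) implies p = I implies I = I
q or q = ⊥ or ⊥ = ⊥
((r implies (p iff p)) implies p) and (q or q) = I and ⊥ = I
They differ because K3 and Weak Kleene logic treat I differently under the binary connectives.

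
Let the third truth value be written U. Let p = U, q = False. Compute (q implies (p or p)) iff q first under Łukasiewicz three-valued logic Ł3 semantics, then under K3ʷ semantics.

False; U

In Łukasiewicz three-valued logic Ł3: p or p = U or U = U
q implies (p or p) = False implies U = True
(q implies (p or p)) iff q = True iff False = False
In K3ʷ: p or p = U or U = U
q implies (p or p) = False implies U = U  [any arg is the third value ⇒ result is the third value]
(q implies (p or p)) iff q = U iff False = U
They differ because Łukasiewicz three-valued logic Ł3 and K3ʷ treat U differently under the binary connectives.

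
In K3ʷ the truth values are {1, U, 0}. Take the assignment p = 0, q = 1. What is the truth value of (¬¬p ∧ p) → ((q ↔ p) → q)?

¬p = ¬0 = 1
¬¬p = ¬1 = 0
¬¬p ∧ p = 0 ∧ 0 = 0
q ↔ p = 1 ↔ 0 = 0
(q ↔ p) → q = 0 → 1 = 1
(¬¬p ∧ p) → ((q ↔ p) → q) = 0 → 1 = 1

1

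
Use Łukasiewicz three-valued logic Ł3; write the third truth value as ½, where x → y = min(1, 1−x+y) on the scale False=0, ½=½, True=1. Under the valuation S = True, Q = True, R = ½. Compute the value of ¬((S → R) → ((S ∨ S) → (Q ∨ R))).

False

S → R = True → ½ = ½
S ∨ S = True ∨ True = True
Q ∨ R = True ∨ ½ = True
(S ∨ S) → (Q ∨ R) = True → True = True
(S → R) → ((S ∨ S) → (Q ∨ R)) = ½ → True = True
¬((S → R) → ((S ∨ S) → (Q ∨ R))) = ¬True = False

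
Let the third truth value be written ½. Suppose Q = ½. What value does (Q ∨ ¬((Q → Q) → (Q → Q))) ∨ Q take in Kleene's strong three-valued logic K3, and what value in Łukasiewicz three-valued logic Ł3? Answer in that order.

½; ½

In Kleene's strong three-valued logic K3: Q → Q = ½ → ½ = ½  [¬½ ∨ ½]
Q → Q = ½ → ½ = ½
(Q → Q) → (Q → Q) = ½ → ½ = ½
¬((Q → Q) → (Q → Q)) = ¬½ = ½
Q ∨ ¬((Q → Q) → (Q → Q)) = ½ ∨ ½ = ½
(Q ∨ ¬((Q → Q) → (Q → Q))) ∨ Q = ½ ∨ ½ = ½
In Łukasiewicz three-valued logic Ł3: Q → Q = ½ → ½ = True  [min(1, 1−½+½)]
Q → Q = ½ → ½ = True
(Q → Q) → (Q → Q) = True → True = True
¬((Q → Q) → (Q → Q)) = ¬True = False
Q ∨ ¬((Q → Q) → (Q → Q)) = ½ ∨ False = ½
(Q ∨ ¬((Q → Q) → (Q → Q))) ∨ Q = ½ ∨ ½ = ½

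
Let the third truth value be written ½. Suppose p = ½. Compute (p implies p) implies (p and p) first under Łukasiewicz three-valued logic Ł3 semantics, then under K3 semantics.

½; ½

In Łukasiewicz three-valued logic Ł3: p implies p = ½ implies ½ = T  [min(1, 1−½+½)]
p and p = ½ and ½ = ½
(p implies p) implies (p and p) = T implies ½ = ½
In K3: p implies p = ½ implies ½ = ½  [not ½ or ½]
p and p = ½ and ½ = ½
(p implies p) implies (p and p) = ½ implies ½ = ½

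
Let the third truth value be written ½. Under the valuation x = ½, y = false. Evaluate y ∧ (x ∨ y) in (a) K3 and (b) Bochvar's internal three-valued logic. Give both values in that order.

In K3: x ∨ y = ½ ∨ false = ½
y ∧ (x ∨ y) = false ∧ ½ = false
In Bochvar's internal three-valued logic: x ∨ y = ½ ∨ false = ½
y ∧ (x ∨ y) = false ∧ ½ = ½
They differ because K3 and Bochvar's internal three-valued logic treat ½ differently under the binary connectives.

false; ½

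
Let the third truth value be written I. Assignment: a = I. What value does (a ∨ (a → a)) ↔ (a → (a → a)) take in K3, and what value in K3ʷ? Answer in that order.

I; I

In K3: a → a = I → I = I  [¬I ∨ I]
a ∨ (a → a) = I ∨ I = I
a → a = I → I = I
a → (a → a) = I → I = I
(a ∨ (a → a)) ↔ (a → (a → a)) = I ↔ I = I
In K3ʷ: a → a = I → I = I  [any arg is the third value ⇒ result is the third value]
a ∨ (a → a) = I ∨ I = I
a → a = I → I = I
a → (a → a) = I → I = I
(a ∨ (a → a)) ↔ (a → (a → a)) = I ↔ I = I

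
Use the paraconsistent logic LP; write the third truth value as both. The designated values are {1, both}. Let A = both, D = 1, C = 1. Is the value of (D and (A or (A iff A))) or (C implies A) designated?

A iff A = both iff both = both
A or (A iff A) = both or both = both
D and (A or (A iff A)) = 1 and both = both
C implies A = 1 implies both = both  [not 1 or both]
(D and (A or (A iff A))) or (C implies A) = both or both = both
both ∈ {1, both}.

Yes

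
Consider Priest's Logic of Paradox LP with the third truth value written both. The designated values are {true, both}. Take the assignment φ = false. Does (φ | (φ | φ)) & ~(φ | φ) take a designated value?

No

φ | φ = false | false = false
φ | (φ | φ) = false | false = false
φ | φ = false | false = false
~(φ | φ) = ~false = true
(φ | (φ | φ)) & ~(φ | φ) = false & true = false
false ∉ {true, both}.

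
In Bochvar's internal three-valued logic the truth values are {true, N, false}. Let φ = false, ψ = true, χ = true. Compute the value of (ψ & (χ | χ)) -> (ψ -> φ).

χ | χ = true | true = true
ψ & (χ | χ) = true & true = true
ψ -> φ = true -> false = false
(ψ & (χ | χ)) -> (ψ -> φ) = true -> false = false

false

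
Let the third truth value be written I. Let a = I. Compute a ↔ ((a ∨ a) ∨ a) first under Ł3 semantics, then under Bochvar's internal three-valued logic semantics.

True; I

In Ł3: a ∨ a = I ∨ I = I
(a ∨ a) ∨ a = I ∨ I = I
a ↔ ((a ∨ a) ∨ a) = I ↔ I = True  [1 − |½−½|]
In Bochvar's internal three-valued logic: a ∨ a = I ∨ I = I
(a ∨ a) ∨ a = I ∨ I = I
a ↔ ((a ∨ a) ∨ a) = I ↔ I = I
They differ because Ł3 and Bochvar's internal three-valued logic treat I differently under the binary connectives.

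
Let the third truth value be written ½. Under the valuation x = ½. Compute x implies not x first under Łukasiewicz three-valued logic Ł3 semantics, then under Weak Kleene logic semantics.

In Łukasiewicz three-valued logic Ł3: not x = not ½ = ½
x implies not x = ½ implies ½ = 1  [min(1, 1−½+½)]
In Weak Kleene logic: not x = not ½ = ½
x implies not x = ½ implies ½ = ½  [any arg is the third value ⇒ result is the third value]
They differ because Łukasiewicz three-valued logic Ł3 and Weak Kleene logic treat ½ differently under the binary connectives.

1; ½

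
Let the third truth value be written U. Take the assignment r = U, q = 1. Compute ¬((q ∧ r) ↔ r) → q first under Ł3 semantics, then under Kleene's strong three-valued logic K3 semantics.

1; 1

In Ł3: q ∧ r = 1 ∧ U = U
(q ∧ r) ↔ r = U ↔ U = 1
¬((q ∧ r) ↔ r) = ¬1 = 0
¬((q ∧ r) ↔ r) → q = 0 → 1 = 1
In Kleene's strong three-valued logic K3: q ∧ r = 1 ∧ U = U
(q ∧ r) ↔ r = U ↔ U = U
¬((q ∧ r) ↔ r) = ¬U = U
¬((q ∧ r) ↔ r) → q = U → 1 = 1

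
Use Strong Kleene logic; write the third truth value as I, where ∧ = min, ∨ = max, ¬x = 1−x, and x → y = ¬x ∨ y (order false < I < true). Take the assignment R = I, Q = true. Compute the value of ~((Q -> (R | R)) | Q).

false

R | R = I | I = I
Q -> (R | R) = true -> I = I
(Q -> (R | R)) | Q = I | true = true
~((Q -> (R | R)) | Q) = ~true = false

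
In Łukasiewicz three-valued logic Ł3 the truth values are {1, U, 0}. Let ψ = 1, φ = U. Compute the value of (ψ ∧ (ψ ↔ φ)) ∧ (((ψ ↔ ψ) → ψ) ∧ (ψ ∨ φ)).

ψ ↔ φ = 1 ↔ U = U
ψ ∧ (ψ ↔ φ) = 1 ∧ U = U
ψ ↔ ψ = 1 ↔ 1 = 1
(ψ ↔ ψ) → ψ = 1 → 1 = 1
ψ ∨ φ = 1 ∨ U = 1
((ψ ↔ ψ) → ψ) ∧ (ψ ∨ φ) = 1 ∧ 1 = 1
(ψ ∧ (ψ ↔ φ)) ∧ (((ψ ↔ ψ) → ψ) ∧ (ψ ∨ φ)) = U ∧ 1 = U

U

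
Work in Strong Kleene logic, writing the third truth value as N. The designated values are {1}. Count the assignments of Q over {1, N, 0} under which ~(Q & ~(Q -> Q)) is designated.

2

Q=1: 1 ✓
Q=N: N ·
Q=0: 1 ✓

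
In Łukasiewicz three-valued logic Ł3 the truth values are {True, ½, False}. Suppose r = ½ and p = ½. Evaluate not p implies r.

not p = not ½ = ½
not p implies r = ½ implies ½ = True  [min(1, 1−½+½)]

True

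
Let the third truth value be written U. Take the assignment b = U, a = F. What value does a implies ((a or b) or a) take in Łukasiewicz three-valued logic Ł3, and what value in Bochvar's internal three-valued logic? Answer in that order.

T; U

In Łukasiewicz three-valued logic Ł3: a or b = F or U = U
(a or b) or a = U or F = U
a implies ((a or b) or a) = F implies U = T
In Bochvar's internal three-valued logic: a or b = F or U = U
(a or b) or a = U or F = U
a implies ((a or b) or a) = F implies U = U
They differ because Łukasiewicz three-valued logic Ł3 and Bochvar's internal three-valued logic treat U differently under the binary connectives.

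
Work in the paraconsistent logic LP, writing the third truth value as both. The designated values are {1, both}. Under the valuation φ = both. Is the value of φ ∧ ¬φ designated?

Yes

¬φ = ¬both = both
φ ∧ ¬φ = both ∧ both = both
both ∈ {1, both}.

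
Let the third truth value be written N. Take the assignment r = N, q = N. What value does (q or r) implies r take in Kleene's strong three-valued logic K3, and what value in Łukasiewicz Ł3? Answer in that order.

In Kleene's strong three-valued logic K3: q or r = N or N = N
(q or r) implies r = N implies N = N  [not N or N]
In Łukasiewicz Ł3: q or r = N or N = N
(q or r) implies r = N implies N = ⊤  [min(1, 1−½+½)]
They differ because Kleene's strong three-valued logic K3 and Łukasiewicz Ł3 treat N differently under implication.

N; ⊤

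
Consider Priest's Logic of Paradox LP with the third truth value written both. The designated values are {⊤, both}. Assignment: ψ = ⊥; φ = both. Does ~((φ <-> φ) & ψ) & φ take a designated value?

φ <-> φ = both <-> both = both
(φ <-> φ) & ψ = both & ⊥ = ⊥
~((φ <-> φ) & ψ) = ~⊥ = ⊤
~((φ <-> φ) & ψ) & φ = ⊤ & both = both
both ∈ {⊤, both}.

Yes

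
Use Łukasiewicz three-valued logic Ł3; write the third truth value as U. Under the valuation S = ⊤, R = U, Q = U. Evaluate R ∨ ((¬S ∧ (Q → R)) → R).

⊤

¬S = ¬⊤ = ⊥
Q → R = U → U = ⊤  [min(1, 1−½+½)]
¬S ∧ (Q → R) = ⊥ ∧ ⊤ = ⊥
(¬S ∧ (Q → R)) → R = ⊥ → U = ⊤
R ∨ ((¬S ∧ (Q → R)) → R) = U ∨ ⊤ = ⊤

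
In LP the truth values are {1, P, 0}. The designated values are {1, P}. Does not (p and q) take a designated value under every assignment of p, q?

No

Countermodel: p=1, q=1 gives 0, which is not designated.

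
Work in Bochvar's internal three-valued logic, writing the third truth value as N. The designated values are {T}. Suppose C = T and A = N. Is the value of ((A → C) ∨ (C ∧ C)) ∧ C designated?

No

A → C = N → T = N  [any arg is the third value ⇒ result is the third value]
C ∧ C = T ∧ T = T
(A → C) ∨ (C ∧ C) = N ∨ T = N
((A → C) ∨ (C ∧ C)) ∧ C = N ∧ T = N
N ∉ {T}.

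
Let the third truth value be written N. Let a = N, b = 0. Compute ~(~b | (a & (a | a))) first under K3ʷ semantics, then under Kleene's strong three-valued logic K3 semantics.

N; 0

In K3ʷ: ~b = ~0 = 1
a | a = N | N = N
a & (a | a) = N & N = N
~b | (a & (a | a)) = 1 | N = N
~(~b | (a & (a | a))) = ~N = N
In Kleene's strong three-valued logic K3: ~b = ~0 = 1
a | a = N | N = N
a & (a | a) = N & N = N
~b | (a & (a | a)) = 1 | N = 1
~(~b | (a & (a | a))) = ~1 = 0
They differ because K3ʷ and Kleene's strong three-valued logic K3 treat N differently under the binary connectives.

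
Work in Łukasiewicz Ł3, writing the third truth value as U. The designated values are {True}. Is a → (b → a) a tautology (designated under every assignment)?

Yes

Every assignment of a, b over {True, U, False} gives a value in {True}.
In particular, with a=U, b=U: a → (b → a) = True.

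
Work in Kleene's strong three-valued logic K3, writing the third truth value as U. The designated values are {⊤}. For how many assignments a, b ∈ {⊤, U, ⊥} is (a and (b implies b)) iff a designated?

Of the 9 assignments, 5 give a value in {⊤}.

5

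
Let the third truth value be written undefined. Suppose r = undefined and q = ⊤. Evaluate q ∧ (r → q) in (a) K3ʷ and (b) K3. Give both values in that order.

undefined; ⊤

In K3ʷ: r → q = undefined → ⊤ = undefined  [any arg is the third value ⇒ result is the third value]
q ∧ (r → q) = ⊤ ∧ undefined = undefined
In K3: r → q = undefined → ⊤ = ⊤
q ∧ (r → q) = ⊤ ∧ ⊤ = ⊤
They differ because K3ʷ and K3 treat undefined differently under the binary connectives.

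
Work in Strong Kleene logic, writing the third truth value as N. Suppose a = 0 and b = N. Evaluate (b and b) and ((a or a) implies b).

N

b and b = N and N = N
a or a = 0 or 0 = 0
(a or a) implies b = 0 implies N = 1  [not 0 or N]
(b and b) and ((a or a) implies b) = N and 1 = N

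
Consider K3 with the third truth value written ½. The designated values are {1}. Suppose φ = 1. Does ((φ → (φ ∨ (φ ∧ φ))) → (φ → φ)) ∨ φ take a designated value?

Yes

φ ∧ φ = 1 ∧ 1 = 1
φ ∨ (φ ∧ φ) = 1 ∨ 1 = 1
φ → (φ ∨ (φ ∧ φ)) = 1 → 1 = 1
φ → φ = 1 → 1 = 1
(φ → (φ ∨ (φ ∧ φ))) → (φ → φ) = 1 → 1 = 1
((φ → (φ ∨ (φ ∧ φ))) → (φ → φ)) ∨ φ = 1 ∨ 1 = 1
1 ∈ {1}.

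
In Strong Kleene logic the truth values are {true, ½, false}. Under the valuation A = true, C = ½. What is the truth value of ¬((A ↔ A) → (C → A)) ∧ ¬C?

A ↔ A = true ↔ true = true
C → A = ½ → true = true
(A ↔ A) → (C → A) = true → true = true
¬((A ↔ A) → (C → A)) = ¬true = false
¬C = ¬½ = ½
¬((A ↔ A) → (C → A)) ∧ ¬C = false ∧ ½ = false

false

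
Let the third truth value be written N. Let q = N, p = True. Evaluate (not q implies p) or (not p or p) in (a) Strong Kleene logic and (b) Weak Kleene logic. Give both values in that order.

True; N

In Strong Kleene logic: not q = not N = N
not q implies p = N implies True = True  [not N or True]
not p = not True = False
not p or p = False or True = True
(not q implies p) or (not p or p) = True or True = True
In Weak Kleene logic: not q = not N = N
not q implies p = N implies True = N  [any arg is the third value ⇒ result is the third value]
not p = not True = False
not p or p = False or True = True
(not q implies p) or (not p or p) = N or True = N
They differ because Strong Kleene logic and Weak Kleene logic treat N differently under the binary connectives.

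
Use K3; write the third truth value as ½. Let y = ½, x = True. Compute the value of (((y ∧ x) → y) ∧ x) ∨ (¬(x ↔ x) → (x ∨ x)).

y ∧ x = ½ ∧ True = ½
(y ∧ x) → y = ½ → ½ = ½
((y ∧ x) → y) ∧ x = ½ ∧ True = ½
x ↔ x = True ↔ True = True
¬(x ↔ x) = ¬True = False
x ∨ x = True ∨ True = True
¬(x ↔ x) → (x ∨ x) = False → True = True
(((y ∧ x) → y) ∧ x) ∨ (¬(x ↔ x) → (x ∨ x)) = ½ ∨ True = True

True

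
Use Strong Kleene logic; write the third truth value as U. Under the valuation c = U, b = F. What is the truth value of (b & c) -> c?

b & c = F & U = F
(b & c) -> c = F -> U = T  [~F | U]

T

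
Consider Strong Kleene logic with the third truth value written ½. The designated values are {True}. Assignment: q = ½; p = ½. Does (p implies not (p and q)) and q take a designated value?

p and q = ½ and ½ = ½
not (p and q) = not ½ = ½
p implies not (p and q) = ½ implies ½ = ½  [not ½ or ½]
(p implies not (p and q)) and q = ½ and ½ = ½
½ ∉ {True}.

No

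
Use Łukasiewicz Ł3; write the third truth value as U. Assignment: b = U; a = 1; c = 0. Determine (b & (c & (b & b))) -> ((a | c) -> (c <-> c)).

b & b = U & U = U
c & (b & b) = 0 & U = 0
b & (c & (b & b)) = U & 0 = 0
a | c = 1 | 0 = 1
c <-> c = 0 <-> 0 = 1
(a | c) -> (c <-> c) = 1 -> 1 = 1
(b & (c & (b & b))) -> ((a | c) -> (c <-> c)) = 0 -> 1 = 1

1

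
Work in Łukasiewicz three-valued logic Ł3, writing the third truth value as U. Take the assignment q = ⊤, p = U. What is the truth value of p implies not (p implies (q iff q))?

U

q iff q = ⊤ iff ⊤ = ⊤
p implies (q iff q) = U implies ⊤ = ⊤  [min(1, 1−½+1)]
not (p implies (q iff q)) = not ⊤ = ⊥
p implies not (p implies (q iff q)) = U implies ⊥ = U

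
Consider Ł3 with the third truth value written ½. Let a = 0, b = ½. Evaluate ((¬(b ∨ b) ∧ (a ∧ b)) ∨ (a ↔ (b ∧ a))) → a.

0

b ∨ b = ½ ∨ ½ = ½
¬(b ∨ b) = ¬½ = ½
a ∧ b = 0 ∧ ½ = 0
¬(b ∨ b) ∧ (a ∧ b) = ½ ∧ 0 = 0
b ∧ a = ½ ∧ 0 = 0
a ↔ (b ∧ a) = 0 ↔ 0 = 1
(¬(b ∨ b) ∧ (a ∧ b)) ∨ (a ↔ (b ∧ a)) = 0 ∨ 1 = 1
((¬(b ∨ b) ∧ (a ∧ b)) ∨ (a ↔ (b ∧ a))) → a = 1 → 0 = 0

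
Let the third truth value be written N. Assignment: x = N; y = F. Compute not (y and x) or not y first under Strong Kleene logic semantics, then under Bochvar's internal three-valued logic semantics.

In Strong Kleene logic: y and x = F and N = F
not (y and x) = not F = T
not y = not F = T
not (y and x) or not y = T or T = T
In Bochvar's internal three-valued logic: y and x = F and N = N
not (y and x) = not N = N
not y = not F = T
not (y and x) or not y = N or T = N
They differ because Strong Kleene logic and Bochvar's internal three-valued logic treat N differently under the binary connectives.

T; N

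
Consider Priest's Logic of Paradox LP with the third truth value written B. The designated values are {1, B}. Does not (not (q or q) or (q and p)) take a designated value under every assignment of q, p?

No

Countermodel: q=1, p=1 gives 0, which is not designated.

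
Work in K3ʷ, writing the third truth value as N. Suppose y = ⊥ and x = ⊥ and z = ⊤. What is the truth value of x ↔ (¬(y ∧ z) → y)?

y ∧ z = ⊥ ∧ ⊤ = ⊥
¬(y ∧ z) = ¬⊥ = ⊤
¬(y ∧ z) → y = ⊤ → ⊥ = ⊥
x ↔ (¬(y ∧ z) → y) = ⊥ ↔ ⊥ = ⊤

⊤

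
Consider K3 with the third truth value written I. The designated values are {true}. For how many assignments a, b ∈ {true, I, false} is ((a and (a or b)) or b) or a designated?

5

Of the 9 assignments, 5 give a value in {true}.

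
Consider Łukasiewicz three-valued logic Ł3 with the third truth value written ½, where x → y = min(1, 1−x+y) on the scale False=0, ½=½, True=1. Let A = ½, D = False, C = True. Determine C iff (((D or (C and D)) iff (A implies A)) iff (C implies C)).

False

C and D = True and False = False
D or (C and D) = False or False = False
A implies A = ½ implies ½ = True
(D or (C and D)) iff (A implies A) = False iff True = False
C implies C = True implies True = True
((D or (C and D)) iff (A implies A)) iff (C implies C) = False iff True = False
C iff (((D or (C and D)) iff (A implies A)) iff (C implies C)) = True iff False = False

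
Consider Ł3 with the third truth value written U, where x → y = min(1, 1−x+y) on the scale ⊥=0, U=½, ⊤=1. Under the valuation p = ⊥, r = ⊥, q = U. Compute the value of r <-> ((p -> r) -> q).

U

p -> r = ⊥ -> ⊥ = ⊤
(p -> r) -> q = ⊤ -> U = U  [min(1, 1−1+½)]
r <-> ((p -> r) -> q) = ⊥ <-> U = U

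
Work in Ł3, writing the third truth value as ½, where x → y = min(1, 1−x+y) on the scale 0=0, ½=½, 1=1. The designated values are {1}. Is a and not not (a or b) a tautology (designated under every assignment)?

Countermodel: a=½, b=1 gives ½, which is not designated.

No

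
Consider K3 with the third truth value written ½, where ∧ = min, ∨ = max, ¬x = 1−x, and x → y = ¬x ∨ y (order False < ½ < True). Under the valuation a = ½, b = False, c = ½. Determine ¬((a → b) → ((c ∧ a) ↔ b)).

a → b = ½ → False = ½  [¬½ ∨ False]
c ∧ a = ½ ∧ ½ = ½
(c ∧ a) ↔ b = ½ ↔ False = ½
(a → b) → ((c ∧ a) ↔ b) = ½ → ½ = ½
¬((a → b) → ((c ∧ a) ↔ b)) = ¬½ = ½

½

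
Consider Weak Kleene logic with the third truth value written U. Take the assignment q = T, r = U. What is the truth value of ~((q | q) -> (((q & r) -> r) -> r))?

q | q = T | T = T
q & r = T & U = U
(q & r) -> r = U -> U = U
((q & r) -> r) -> r = U -> U = U
(q | q) -> (((q & r) -> r) -> r) = T -> U = U
~((q | q) -> (((q & r) -> r) -> r)) = ~U = U

U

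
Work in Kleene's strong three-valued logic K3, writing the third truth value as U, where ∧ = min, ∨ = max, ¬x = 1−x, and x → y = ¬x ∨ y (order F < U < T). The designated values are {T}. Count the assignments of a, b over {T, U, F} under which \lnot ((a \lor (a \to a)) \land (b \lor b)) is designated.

Designated under: (a=T, b=F); (a=U, b=F); (a=F, b=F).

3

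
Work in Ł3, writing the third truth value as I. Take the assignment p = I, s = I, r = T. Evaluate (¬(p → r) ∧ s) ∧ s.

p → r = I → T = T  [min(1, 1−½+1)]
¬(p → r) = ¬T = F
¬(p → r) ∧ s = F ∧ I = F
(¬(p → r) ∧ s) ∧ s = F ∧ I = F

F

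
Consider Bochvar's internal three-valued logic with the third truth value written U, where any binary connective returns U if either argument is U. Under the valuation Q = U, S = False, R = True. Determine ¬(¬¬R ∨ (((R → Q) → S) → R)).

U

¬R = ¬True = False
¬¬R = ¬False = True
R → Q = True → U = U  [any arg is the third value ⇒ result is the third value]
(R → Q) → S = U → False = U
((R → Q) → S) → R = U → True = U
¬¬R ∨ (((R → Q) → S) → R) = True ∨ U = U
¬(¬¬R ∨ (((R → Q) → S) → R)) = ¬U = U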